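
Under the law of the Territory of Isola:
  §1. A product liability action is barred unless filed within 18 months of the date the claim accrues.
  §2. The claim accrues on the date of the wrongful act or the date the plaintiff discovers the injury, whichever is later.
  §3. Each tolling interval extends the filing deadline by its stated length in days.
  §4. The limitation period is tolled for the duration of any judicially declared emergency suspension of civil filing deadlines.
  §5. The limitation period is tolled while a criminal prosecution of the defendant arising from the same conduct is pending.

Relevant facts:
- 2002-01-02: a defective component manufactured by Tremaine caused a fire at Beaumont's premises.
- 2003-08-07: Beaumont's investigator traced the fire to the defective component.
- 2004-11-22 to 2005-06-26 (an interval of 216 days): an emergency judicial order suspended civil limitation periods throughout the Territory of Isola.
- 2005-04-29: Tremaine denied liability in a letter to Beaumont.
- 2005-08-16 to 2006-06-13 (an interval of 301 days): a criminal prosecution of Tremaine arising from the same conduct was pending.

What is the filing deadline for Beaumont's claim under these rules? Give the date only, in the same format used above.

2006-07-09

Because discovery on 2003-08-07 post-dates the 2002-01-02 act, accrual under the later-of rule falls on 2003-08-07.
18 months from 2003-08-07 is 2005-02-07.
The period was tolled for 216 days by the emergency suspension of filing deadlines (2004-11-22 to 2005-06-26), pushing the deadline to 2005-09-11.
The period was tolled for 301 days by the pending criminal prosecution (2005-08-16 to 2006-06-13), pushing the deadline to 2006-07-09.
The other events in the timeline have no effect on the limitation period under the stated rules.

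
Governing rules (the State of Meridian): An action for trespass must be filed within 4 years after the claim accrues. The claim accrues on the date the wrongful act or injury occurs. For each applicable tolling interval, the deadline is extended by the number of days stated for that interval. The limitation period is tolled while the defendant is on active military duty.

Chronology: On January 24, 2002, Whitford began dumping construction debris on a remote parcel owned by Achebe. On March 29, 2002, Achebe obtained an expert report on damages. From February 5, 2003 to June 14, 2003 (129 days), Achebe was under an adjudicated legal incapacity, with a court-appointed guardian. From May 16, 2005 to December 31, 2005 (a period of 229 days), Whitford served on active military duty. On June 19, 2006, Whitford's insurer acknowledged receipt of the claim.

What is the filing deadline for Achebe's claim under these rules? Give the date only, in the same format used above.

September 10, 2006

The claim accrued on January 24, 2002, the date of the act.
Adding the 4 years base period to January 24, 2002 gives a deadline of January 24, 2006, before any tolling.
The defendant's active military service from May 16, 2005 to December 31, 2005 tolled the period for 229 days, extending the deadline to September 10, 2006.
Although the plaintiff's incapacity ran from February 5, 2003 to June 14, 2003, the stated rules do not make that a tolling event, so it is disregarded.
None of the other events listed affects the running of the period under the stated rules.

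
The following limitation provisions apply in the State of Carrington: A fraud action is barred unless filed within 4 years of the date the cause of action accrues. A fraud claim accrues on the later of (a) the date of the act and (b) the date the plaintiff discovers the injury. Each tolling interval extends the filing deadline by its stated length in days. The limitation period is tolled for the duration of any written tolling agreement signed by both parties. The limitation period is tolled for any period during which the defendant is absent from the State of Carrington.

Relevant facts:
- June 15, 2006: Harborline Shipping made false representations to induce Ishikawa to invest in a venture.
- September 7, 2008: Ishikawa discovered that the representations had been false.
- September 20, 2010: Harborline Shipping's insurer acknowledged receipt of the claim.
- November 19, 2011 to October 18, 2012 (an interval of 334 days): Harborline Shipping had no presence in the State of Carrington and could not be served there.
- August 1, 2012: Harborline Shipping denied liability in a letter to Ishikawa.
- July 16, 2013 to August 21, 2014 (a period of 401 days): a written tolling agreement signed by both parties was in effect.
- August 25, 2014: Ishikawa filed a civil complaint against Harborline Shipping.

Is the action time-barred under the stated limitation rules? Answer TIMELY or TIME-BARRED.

The claim accrued on September 7, 2008 — the later of the June 15, 2006 act and the September 7, 2008 discovery.
The untolled deadline — 4 years after September 7, 2008 — is September 7, 2012.
The period was tolled for 334 days by the defendant's absence from the jurisdiction (November 19, 2011 to October 18, 2012), pushing the deadline to August 7, 2013.
Because the written tolling agreement ran from July 16, 2013 to August 21, 2014, the deadline is extended by 401 days to September 12, 2014.
None of the other events listed affects the running of the period under the stated rules.
Filing on August 25, 2014 beat the September 12, 2014 deadline — the action is timely.

TIMELY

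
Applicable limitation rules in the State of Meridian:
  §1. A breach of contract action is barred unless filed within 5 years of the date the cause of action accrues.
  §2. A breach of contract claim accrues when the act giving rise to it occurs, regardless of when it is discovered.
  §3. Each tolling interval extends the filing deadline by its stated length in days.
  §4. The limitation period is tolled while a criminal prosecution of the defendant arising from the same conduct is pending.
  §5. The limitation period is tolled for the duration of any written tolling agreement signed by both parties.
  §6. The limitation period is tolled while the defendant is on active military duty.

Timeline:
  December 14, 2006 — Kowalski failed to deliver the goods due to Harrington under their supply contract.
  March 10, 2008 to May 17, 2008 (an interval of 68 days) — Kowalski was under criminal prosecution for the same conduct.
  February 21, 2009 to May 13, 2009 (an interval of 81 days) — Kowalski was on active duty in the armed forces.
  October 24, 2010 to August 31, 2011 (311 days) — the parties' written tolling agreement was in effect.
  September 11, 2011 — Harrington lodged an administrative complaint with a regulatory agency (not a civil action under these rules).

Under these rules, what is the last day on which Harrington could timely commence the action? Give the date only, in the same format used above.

The limitation period began to run on December 14, 2006.
Adding the 5 years base period to December 14, 2006 gives a deadline of December 14, 2011, before any tolling.
The pending criminal prosecution from March 10, 2008 to May 17, 2008 tolled the period for 68 days, extending the deadline to February 20, 2012.
Because the defendant's active military service ran from February 21, 2009 to May 13, 2009, the deadline is extended by 81 days to May 11, 2012.
Because the written tolling agreement ran from October 24, 2010 to August 31, 2011, the deadline is extended by 311 days to March 18, 2013.
Nothing else in the chronology tolls or restarts the period.

March 18, 2013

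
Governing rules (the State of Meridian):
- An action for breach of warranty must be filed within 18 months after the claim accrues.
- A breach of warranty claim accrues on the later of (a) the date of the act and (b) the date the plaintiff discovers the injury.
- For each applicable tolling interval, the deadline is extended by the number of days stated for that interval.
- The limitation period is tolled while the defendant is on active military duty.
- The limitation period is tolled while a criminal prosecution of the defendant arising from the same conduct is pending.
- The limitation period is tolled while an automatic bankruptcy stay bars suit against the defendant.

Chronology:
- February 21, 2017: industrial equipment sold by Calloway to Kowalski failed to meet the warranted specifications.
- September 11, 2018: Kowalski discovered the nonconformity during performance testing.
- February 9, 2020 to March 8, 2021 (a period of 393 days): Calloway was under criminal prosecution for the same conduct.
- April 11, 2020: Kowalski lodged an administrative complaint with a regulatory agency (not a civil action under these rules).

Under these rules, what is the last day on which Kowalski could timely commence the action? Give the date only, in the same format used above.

April 8, 2021

Because discovery on September 11, 2018 post-dates the February 21, 2017 act, accrual under the later-of rule falls on September 11, 2018.
The untolled deadline — 18 months after September 11, 2018 — is March 11, 2020.
The period was tolled for 393 days by the pending criminal prosecution (February 9, 2020 to March 8, 2021), pushing the deadline to April 8, 2021.
The other events in the timeline have no effect on the limitation period under the stated rules.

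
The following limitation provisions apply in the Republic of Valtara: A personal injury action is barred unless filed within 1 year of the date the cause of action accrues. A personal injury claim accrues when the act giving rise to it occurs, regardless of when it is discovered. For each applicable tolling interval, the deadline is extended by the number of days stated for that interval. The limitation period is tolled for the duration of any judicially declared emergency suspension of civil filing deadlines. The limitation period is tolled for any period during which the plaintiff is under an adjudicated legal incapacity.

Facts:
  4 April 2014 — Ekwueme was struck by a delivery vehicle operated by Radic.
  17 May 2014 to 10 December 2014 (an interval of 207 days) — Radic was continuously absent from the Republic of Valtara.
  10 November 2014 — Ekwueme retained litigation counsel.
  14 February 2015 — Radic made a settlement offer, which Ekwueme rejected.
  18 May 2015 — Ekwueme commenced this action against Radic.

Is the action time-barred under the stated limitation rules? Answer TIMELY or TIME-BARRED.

The claim accrued on 4 April 2014, when the wrongful act occurred.
1 year from 4 April 2014 is 4 April 2015.
No stated provision tolls the period for the defendant's absence, so the interval from 17 May 2014 to 10 December 2014 has no effect on the deadline.
Nothing else in the chronology tolls or restarts the period.
The 18 May 2015 filing falls after the 4 April 2015 deadline; the claim is time-barred.

TIME-BARRED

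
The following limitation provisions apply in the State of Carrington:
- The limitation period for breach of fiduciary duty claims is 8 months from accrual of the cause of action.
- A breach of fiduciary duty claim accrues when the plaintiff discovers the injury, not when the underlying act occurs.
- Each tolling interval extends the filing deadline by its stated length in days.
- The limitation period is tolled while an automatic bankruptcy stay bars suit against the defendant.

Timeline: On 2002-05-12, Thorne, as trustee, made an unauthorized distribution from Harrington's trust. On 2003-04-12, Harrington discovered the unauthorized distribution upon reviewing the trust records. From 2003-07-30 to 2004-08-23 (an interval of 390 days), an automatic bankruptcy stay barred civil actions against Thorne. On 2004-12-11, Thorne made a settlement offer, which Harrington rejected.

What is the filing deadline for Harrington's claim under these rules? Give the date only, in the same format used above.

2005-01-05

Under the discovery rule, the claim accrued on 2003-04-12, when Harrington discovered the injury — not on the 2002-05-12 date of the underlying act.
The untolled deadline — 8 months after 2003-04-12 — is 2003-12-12.
The automatic bankruptcy stay from 2003-07-30 to 2004-08-23 tolled the period for 390 days, extending the deadline to 2005-01-05.
None of the other events listed affects the running of the period under the stated rules.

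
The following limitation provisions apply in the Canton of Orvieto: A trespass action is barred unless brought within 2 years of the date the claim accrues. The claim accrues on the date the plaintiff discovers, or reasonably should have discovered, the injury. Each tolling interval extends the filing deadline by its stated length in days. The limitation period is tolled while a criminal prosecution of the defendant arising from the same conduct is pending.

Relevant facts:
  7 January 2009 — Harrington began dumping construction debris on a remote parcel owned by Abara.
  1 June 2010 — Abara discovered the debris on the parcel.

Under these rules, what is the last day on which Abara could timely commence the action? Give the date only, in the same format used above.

Accrual is tied to discovery, so the period began on 1 June 2010 rather than on 7 January 2009 when the act occurred.
The untolled deadline — 2 years after 1 June 2010 — is 1 June 2012.

1 June 2012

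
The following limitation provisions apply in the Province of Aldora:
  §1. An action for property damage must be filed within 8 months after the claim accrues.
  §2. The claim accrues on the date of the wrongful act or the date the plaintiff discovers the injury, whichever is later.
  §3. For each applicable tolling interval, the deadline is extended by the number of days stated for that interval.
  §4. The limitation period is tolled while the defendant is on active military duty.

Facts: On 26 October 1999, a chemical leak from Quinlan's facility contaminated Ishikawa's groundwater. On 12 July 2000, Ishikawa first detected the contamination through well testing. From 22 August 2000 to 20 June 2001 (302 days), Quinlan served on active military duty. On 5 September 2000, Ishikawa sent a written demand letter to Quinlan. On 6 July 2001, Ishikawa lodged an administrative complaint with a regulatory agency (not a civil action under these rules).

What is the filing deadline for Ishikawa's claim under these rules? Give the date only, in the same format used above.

Taking the later of the act (26 October 1999) and discovery (12 July 2000), the claim accrued on 12 July 2000.
The untolled deadline — 8 months after 12 July 2000 — is 12 March 2001.
Because the defendant's active military service ran from 22 August 2000 to 20 June 2001, the deadline is extended by 302 days to 8 January 2002.
None of the other events listed affects the running of the period under the stated rules.

8 January 2002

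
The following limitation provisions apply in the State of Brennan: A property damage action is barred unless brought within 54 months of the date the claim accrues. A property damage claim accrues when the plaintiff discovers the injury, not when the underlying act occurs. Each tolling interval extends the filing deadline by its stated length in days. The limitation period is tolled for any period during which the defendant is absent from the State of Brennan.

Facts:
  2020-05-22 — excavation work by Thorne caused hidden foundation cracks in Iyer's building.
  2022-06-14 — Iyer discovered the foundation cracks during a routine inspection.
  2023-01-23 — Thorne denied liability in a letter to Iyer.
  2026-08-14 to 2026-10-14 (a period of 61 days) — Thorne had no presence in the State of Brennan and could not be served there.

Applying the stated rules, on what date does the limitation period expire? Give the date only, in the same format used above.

2027-02-13

The claim did not accrue until Iyer discovered the injury on 2022-06-14; the 2020-05-22 act date does not start the clock under the stated rule.
54 months from 2022-06-14 is 2026-12-14.
The defendant's absence from the jurisdiction from 2026-08-14 to 2026-10-14 tolled the period for 61 days, extending the deadline to 2027-02-13.
The other events in the timeline have no effect on the limitation period under the stated rules.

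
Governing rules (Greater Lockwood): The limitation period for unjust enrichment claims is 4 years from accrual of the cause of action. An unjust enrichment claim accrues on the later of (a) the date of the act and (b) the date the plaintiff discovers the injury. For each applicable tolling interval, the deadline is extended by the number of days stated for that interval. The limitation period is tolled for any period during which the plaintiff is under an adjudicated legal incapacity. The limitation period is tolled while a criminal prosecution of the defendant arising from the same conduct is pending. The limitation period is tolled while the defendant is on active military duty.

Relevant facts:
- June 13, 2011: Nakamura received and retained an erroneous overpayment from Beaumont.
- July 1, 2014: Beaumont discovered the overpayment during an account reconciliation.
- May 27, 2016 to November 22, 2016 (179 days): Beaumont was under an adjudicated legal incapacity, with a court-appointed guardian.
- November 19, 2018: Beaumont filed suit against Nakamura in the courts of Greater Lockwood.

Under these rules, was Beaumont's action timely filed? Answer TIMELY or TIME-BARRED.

Because discovery on July 1, 2014 post-dates the June 13, 2011 act, accrual under the later-of rule falls on July 1, 2014.
Adding the 4 years base period to July 1, 2014 gives a deadline of July 1, 2018, before any tolling.
The period was tolled for 179 days by the plaintiff's legal incapacity (May 27, 2016 to November 22, 2016), pushing the deadline to December 27, 2018.
Beaumont filed on November 19, 2018, before the December 27, 2018 deadline, so the action is timely.

TIMELY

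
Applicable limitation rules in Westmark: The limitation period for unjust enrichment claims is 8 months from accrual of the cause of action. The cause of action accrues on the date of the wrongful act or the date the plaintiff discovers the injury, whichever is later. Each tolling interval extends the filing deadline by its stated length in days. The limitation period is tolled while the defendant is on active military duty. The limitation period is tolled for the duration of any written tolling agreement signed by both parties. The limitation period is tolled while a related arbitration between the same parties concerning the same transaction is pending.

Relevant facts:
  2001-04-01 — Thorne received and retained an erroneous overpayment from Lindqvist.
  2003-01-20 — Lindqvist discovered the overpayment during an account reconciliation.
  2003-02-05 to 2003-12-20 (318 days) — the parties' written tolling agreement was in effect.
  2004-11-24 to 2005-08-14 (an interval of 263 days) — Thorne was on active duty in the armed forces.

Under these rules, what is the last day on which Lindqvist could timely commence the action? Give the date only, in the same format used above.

2004-08-03

The claim accrued on 2003-01-20 — the later of the 2001-04-01 act and the 2003-01-20 discovery.
The untolled deadline — 8 months after 2003-01-20 — is 2003-09-20.
The written tolling agreement from 2003-02-05 to 2003-12-20 tolled the period for 318 days, extending the deadline to 2004-08-03.
The defendant's active military service starting 2004-11-24 came too late — the period had run on 2004-08-03 — and so does not extend the deadline.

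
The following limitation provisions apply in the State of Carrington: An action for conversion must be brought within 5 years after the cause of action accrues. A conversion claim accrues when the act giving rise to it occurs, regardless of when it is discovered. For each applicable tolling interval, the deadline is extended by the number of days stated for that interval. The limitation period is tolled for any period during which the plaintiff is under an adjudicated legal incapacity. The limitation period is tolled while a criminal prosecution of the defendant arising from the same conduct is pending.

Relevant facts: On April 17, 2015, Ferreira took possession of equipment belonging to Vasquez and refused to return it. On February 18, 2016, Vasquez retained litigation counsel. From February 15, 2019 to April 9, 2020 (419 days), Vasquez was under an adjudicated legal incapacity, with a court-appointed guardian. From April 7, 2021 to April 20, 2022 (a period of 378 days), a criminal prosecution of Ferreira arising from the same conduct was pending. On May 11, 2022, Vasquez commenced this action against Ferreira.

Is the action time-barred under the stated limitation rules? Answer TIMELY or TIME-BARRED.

TIMELY

The cause of action accrued on April 17, 2015, the date of the act.
Adding the 5 years base period to April 17, 2015 gives a deadline of April 17, 2020, before any tolling.
The plaintiff's legal incapacity from February 15, 2019 to April 9, 2020 tolled the period for 419 days, extending the deadline to June 10, 2021.
The period was tolled for 378 days by the pending criminal prosecution (April 7, 2021 to April 20, 2022), pushing the deadline to June 23, 2022.
None of the other events listed affects the running of the period under the stated rules.
Filing on May 11, 2022 beat the June 23, 2022 deadline — the action is timely.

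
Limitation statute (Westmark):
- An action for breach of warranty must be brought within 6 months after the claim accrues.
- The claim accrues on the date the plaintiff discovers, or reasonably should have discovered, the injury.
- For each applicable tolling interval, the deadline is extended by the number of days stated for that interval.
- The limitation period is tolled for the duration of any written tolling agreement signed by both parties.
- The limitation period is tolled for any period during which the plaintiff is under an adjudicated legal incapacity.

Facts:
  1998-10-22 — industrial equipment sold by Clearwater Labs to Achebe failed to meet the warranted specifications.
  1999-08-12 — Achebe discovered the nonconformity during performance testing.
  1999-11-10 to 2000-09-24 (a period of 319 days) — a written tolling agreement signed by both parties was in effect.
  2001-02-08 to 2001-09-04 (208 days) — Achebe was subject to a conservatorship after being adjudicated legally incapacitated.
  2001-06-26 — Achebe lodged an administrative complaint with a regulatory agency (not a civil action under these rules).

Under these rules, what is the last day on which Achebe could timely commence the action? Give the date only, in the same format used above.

The claim did not accrue until Achebe discovered the injury on 1999-08-12; the 1998-10-22 act date does not start the clock under the stated rule.
The untolled deadline — 6 months after 1999-08-12 — is 2000-02-12.
Because the written tolling agreement ran from 1999-11-10 to 2000-09-24, the deadline is extended by 319 days to 2000-12-27.
The plaintiff's legal incapacity from 2001-02-08 to 2001-09-04 began after the period had already run on 2000-12-27, so it has no tolling effect.
None of the other events listed affects the running of the period under the stated rules.

2000-12-27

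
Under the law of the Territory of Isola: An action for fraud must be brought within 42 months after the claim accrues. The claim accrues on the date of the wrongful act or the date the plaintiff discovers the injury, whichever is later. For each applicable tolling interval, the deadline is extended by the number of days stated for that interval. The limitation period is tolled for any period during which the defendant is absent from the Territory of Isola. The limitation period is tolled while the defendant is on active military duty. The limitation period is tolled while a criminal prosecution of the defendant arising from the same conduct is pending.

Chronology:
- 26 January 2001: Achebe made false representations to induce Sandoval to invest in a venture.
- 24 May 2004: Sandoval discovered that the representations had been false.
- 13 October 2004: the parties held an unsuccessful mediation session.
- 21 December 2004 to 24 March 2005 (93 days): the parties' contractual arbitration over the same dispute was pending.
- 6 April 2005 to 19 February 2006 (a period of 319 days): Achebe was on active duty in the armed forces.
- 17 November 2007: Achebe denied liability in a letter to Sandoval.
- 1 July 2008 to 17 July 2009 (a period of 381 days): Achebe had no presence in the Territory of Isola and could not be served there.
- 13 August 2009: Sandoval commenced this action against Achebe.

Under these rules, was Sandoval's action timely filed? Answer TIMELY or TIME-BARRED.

The claim accrued on 24 May 2004 — the later of the 26 January 2001 act and the 24 May 2004 discovery.
Adding the 42 months base period to 24 May 2004 gives a deadline of 24 November 2007, before any tolling.
Because the defendant's active military service ran from 6 April 2005 to 19 February 2006, the deadline is extended by 319 days to 8 October 2008.
The period was tolled for 381 days by the defendant's absence from the jurisdiction (1 July 2008 to 17 July 2009), pushing the deadline to 24 October 2009.
No stated provision tolls the period for a pending arbitration, so the interval from 21 December 2004 to 24 March 2005 has no effect on the deadline.
Nothing else in the chronology tolls or restarts the period.
Filing on 13 August 2009 beat the 24 October 2009 deadline — the action is timely.

TIMELY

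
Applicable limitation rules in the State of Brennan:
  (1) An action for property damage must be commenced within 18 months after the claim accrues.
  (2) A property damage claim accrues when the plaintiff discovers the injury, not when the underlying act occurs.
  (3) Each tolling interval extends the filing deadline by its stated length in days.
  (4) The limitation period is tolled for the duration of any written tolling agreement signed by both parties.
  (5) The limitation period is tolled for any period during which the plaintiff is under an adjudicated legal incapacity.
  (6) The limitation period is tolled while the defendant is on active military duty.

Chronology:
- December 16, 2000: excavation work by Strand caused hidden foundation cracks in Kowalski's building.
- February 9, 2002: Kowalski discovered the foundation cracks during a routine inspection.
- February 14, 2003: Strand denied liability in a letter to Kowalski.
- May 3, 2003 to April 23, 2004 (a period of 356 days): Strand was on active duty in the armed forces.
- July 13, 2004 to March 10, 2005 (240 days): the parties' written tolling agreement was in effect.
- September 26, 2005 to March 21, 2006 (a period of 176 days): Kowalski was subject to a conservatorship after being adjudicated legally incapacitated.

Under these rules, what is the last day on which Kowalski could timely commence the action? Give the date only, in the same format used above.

Under the discovery rule, the claim accrued on February 9, 2002, when Kowalski discovered the injury — not on the December 16, 2000 date of the underlying act.
The untolled deadline — 18 months after February 9, 2002 — is August 9, 2003.
The period was tolled for 356 days by the defendant's active military service (May 3, 2003 to April 23, 2004), pushing the deadline to July 30, 2004.
Because the written tolling agreement ran from July 13, 2004 to March 10, 2005, the deadline is extended by 240 days to March 27, 2005.
By the time the plaintiff's legal incapacity began on September 26, 2005, the limitation period had already expired on March 27, 2005; that interval cannot revive it.
None of the other events listed affects the running of the period under the stated rules.

March 27, 2005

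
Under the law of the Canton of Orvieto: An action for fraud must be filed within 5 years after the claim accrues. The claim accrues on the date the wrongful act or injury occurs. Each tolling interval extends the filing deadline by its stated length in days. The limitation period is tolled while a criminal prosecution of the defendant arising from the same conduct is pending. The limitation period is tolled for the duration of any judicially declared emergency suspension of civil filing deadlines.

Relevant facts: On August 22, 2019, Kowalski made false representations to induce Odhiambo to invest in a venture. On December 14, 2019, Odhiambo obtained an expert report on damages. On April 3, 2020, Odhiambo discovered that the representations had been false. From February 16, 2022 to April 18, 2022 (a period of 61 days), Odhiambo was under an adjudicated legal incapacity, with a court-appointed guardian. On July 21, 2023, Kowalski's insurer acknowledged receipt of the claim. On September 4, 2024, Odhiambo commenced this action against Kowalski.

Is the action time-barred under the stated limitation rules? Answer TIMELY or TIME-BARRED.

TIME-BARRED

The claim accrued on August 22, 2019, when the wrongful act occurred; under the stated occurrence rule the April 3, 2020 discovery does not delay accrual.
The untolled deadline — 5 years after August 22, 2019 — is August 22, 2024.
No stated provision tolls the period for the plaintiff's incapacity, so the interval from February 16, 2022 to April 18, 2022 has no effect on the deadline.
None of the other events listed affects the running of the period under the stated rules.
The September 4, 2024 filing falls after the August 22, 2024 deadline; the claim is time-barred.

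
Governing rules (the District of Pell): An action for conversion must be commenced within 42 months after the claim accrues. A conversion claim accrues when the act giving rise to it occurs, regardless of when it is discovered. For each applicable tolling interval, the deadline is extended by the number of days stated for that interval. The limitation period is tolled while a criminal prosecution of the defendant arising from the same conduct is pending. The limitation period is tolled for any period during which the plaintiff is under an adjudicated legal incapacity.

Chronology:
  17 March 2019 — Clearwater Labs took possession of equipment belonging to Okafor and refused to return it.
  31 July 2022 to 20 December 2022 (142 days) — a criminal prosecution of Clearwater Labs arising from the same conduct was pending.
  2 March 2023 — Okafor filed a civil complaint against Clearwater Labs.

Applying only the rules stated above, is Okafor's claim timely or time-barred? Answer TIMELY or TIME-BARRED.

TIME-BARRED

The limitation period began to run on 17 March 2019.
The untolled deadline — 42 months after 17 March 2019 — is 17 September 2022.
Because the pending criminal prosecution ran from 31 July 2022 to 20 December 2022, the deadline is extended by 142 days to 6 February 2023.
Okafor filed on 2 March 2023, after the 6 February 2023 deadline, so the action is time-barred.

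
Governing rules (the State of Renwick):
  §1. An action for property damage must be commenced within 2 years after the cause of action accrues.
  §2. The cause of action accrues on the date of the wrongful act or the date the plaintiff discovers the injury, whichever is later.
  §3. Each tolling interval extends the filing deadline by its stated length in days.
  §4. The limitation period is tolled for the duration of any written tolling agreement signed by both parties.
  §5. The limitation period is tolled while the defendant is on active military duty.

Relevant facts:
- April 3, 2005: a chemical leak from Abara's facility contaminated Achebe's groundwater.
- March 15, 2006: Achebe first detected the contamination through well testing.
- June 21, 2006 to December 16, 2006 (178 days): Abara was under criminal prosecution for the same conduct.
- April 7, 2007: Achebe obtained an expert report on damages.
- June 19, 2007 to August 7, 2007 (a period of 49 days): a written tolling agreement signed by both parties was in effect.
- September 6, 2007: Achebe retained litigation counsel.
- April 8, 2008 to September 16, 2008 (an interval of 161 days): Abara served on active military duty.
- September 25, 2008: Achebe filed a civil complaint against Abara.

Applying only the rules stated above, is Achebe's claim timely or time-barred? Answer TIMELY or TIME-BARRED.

TIMELY

Because discovery on March 15, 2006 post-dates the April 3, 2005 act, accrual under the later-of rule falls on March 15, 2006.
2 years from March 15, 2006 is March 15, 2008.
The written tolling agreement from June 19, 2007 to August 7, 2007 tolled the period for 49 days, extending the deadline to May 3, 2008.
The period was tolled for 161 days by the defendant's active military service (April 8, 2008 to September 16, 2008), pushing the deadline to October 11, 2008.
Although a criminal prosecution ran from June 21, 2006 to December 16, 2006, the stated rules do not make that a tolling event, so it is disregarded.
Nothing else in the chronology tolls or restarts the period.
Achebe filed on September 25, 2008, before the October 11, 2008 deadline, so the action is timely.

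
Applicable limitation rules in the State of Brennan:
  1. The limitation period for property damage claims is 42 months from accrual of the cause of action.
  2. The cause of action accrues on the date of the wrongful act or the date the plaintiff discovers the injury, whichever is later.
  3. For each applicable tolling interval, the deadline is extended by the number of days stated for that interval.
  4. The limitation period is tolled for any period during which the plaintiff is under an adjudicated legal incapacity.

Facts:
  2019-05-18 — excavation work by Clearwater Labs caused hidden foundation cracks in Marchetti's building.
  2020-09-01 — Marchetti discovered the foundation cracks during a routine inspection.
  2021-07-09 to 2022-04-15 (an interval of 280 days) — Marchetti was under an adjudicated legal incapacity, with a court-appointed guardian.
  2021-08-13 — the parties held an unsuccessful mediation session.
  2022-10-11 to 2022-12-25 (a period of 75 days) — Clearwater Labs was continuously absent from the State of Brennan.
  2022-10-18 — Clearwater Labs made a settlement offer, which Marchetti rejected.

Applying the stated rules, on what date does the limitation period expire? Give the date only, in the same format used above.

2024-12-06

Because discovery on 2020-09-01 post-dates the 2019-05-18 act, accrual under the later-of rule falls on 2020-09-01.
The untolled deadline — 42 months after 2020-09-01 — is 2024-03-01.
Because the plaintiff's legal incapacity ran from 2021-07-09 to 2022-04-15, the deadline is extended by 280 days to 2024-12-06.
No stated provision tolls the period for the defendant's absence, so the interval from 2022-10-11 to 2022-12-25 has no effect on the deadline.
Nothing else in the chronology tolls or restarts the period.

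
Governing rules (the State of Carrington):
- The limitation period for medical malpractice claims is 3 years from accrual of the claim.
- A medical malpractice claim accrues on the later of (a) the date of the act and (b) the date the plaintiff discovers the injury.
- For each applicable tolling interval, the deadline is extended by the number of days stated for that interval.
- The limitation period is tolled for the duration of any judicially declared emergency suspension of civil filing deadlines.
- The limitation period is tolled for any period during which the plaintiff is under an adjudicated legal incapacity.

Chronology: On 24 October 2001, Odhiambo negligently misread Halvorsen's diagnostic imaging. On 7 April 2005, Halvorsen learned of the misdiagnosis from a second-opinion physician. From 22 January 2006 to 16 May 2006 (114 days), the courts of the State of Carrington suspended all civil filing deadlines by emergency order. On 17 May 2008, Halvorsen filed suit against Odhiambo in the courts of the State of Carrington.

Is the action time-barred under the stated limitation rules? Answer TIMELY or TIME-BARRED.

Because discovery on 7 April 2005 post-dates the 24 October 2001 act, accrual under the later-of rule falls on 7 April 2005.
Adding the 3 years base period to 7 April 2005 gives a deadline of 7 April 2008, before any tolling.
The emergency suspension of filing deadlines from 22 January 2006 to 16 May 2006 tolled the period for 114 days, extending the deadline to 30 July 2008.
The 17 May 2008 filing precedes the 30 July 2008 deadline; the claim is timely.

TIMELY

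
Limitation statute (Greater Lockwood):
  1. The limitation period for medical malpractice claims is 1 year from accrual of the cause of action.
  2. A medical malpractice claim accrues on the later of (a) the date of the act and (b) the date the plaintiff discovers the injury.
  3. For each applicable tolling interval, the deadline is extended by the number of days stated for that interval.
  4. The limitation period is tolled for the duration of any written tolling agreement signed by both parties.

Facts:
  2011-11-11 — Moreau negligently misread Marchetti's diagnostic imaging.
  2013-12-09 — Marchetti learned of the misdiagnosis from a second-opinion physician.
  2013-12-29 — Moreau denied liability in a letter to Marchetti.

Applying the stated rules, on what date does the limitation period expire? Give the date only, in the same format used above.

2014-12-09

Because discovery on 2013-12-09 post-dates the 2011-11-11 act, accrual under the later-of rule falls on 2013-12-09.
Adding the 1 year base period to 2013-12-09 gives a deadline of 2014-12-09, before any tolling.
The other events in the timeline have no effect on the limitation period under the stated rules.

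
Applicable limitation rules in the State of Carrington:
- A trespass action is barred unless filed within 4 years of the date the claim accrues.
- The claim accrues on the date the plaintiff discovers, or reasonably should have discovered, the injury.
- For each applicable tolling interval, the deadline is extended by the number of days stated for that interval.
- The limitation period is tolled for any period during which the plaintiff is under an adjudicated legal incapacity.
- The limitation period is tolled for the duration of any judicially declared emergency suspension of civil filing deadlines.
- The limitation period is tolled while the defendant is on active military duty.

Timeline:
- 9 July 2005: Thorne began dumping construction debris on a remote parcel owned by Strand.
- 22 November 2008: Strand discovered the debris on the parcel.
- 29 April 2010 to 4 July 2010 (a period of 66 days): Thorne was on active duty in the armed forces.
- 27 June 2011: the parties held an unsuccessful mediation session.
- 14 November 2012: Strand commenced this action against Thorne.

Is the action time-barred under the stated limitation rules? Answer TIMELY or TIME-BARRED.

Accrual is tied to discovery, so the period began on 22 November 2008 rather than on 9 July 2005 when the act occurred.
Adding the 4 years base period to 22 November 2008 gives a deadline of 22 November 2012, before any tolling.
Because the defendant's active military service ran from 29 April 2010 to 4 July 2010, the deadline is extended by 66 days to 27 January 2013.
Nothing else in the chronology tolls or restarts the period.
Filing on 14 November 2012 beat the 27 January 2013 deadline — the action is timely.

TIMELY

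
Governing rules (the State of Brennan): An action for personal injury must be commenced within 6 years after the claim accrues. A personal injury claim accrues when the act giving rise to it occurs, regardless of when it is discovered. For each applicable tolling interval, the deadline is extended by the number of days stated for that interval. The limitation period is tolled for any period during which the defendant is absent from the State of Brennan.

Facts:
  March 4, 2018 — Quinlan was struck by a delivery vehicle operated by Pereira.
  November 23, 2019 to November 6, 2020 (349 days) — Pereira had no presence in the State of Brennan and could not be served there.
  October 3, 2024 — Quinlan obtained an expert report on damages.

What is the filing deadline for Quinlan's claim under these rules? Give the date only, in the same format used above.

The claim accrued on March 4, 2018, when the wrongful act occurred.
The untolled deadline — 6 years after March 4, 2018 — is March 4, 2024.
Because the defendant's absence from the jurisdiction ran from November 23, 2019 to November 6, 2020, the deadline is extended by 349 days to February 16, 2025.
Nothing else in the chronology tolls or restarts the period.

February 16, 2025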